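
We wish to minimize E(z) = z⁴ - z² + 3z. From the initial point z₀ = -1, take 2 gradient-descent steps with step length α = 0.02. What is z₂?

-1.03590336

E′(z) = 4z³ - 2z + 3
z₁ = -1 − 0.02·1 = -1.02
z₂ = -1.02 − 0.02·0.795168 = -1.03590336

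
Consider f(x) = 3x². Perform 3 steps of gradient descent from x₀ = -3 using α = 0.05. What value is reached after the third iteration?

-1.029

f′(x) = 6x
Step 1: f′(-3) = -18; x₁ = -3 − 0.05·(-18) = -2.1
Step 2: f′(-2.1) = -12.6; x₂ = -2.1 − 0.05·(-12.6) = -1.47
Step 3: f′(-1.47) = -8.82; x₃ = -1.47 − 0.05·(-8.82) = -1.029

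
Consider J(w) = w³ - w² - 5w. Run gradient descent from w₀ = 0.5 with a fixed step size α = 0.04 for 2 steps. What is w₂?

J′(w) = 3w² - 2w - 5
w₁ = 0.5 − 0.04·(-5.25) = 0.71
w₂ = 0.71 − 0.04·(-4.9077) = 0.906308

0.906308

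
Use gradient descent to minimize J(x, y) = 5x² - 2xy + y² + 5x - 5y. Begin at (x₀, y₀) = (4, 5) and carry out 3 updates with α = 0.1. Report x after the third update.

0.468

∇J = (10x - 2y + 5, -2x + 2y - 5)
(x₁, y₁) = (4, 5) − 0.1·(35, -3) = (0.5, 5.3)
(x₂, y₂) = (0.5, 5.3) − 0.1·(-0.6, 4.6) = (0.56, 4.84)
(x₃, y₃) = (0.56, 4.84) − 0.1·(0.92, 3.56) = (0.468, 4.484)
x = 0.468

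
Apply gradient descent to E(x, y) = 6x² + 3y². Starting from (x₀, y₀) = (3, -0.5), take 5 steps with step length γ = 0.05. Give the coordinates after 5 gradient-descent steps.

∇E = (12x, 6y)
Step 1: at (3, -0.5), ∇E = (36, -3) → (3, -0.5) − 0.05·(36, -3) = (1.2, -0.35)
Step 2: at (1.2, -0.35), ∇E = (14.4, -2.1) → (1.2, -0.35) − 0.05·(14.4, -2.1) = (0.48, -0.245)
Step 3: at (0.48, -0.245), ∇E = (5.76, -1.47) → (0.48, -0.245) − 0.05·(5.76, -1.47) = (0.192, -0.1715)
Step 4: at (0.192, -0.1715), ∇E = (2.304, -1.029) → (0.192, -0.1715) − 0.05·(2.304, -1.029) = (0.0768, -0.12005)
Step 5: at (0.0768, -0.12005), ∇E = (0.9216, -0.7203) → (0.0768, -0.12005) − 0.05·(0.9216, -0.7203) = (0.03072, -0.084035)

(0.03072, -0.084035)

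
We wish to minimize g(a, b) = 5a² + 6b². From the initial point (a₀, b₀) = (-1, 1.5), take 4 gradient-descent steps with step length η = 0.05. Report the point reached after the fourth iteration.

(-0.0625, 0.0384)

∇g = (10a, 12b)
Step 1: at (-1, 1.5), ∇g = (-10, 18) → (-1, 1.5) − 0.05·(-10, 18) = (-0.5, 0.6)
Step 2: at (-0.5, 0.6), ∇g = (-5, 7.2) → (-0.5, 0.6) − 0.05·(-5, 7.2) = (-0.25, 0.24)
Step 3: at (-0.25, 0.24), ∇g = (-2.5, 2.88) → (-0.25, 0.24) − 0.05·(-2.5, 2.88) = (-0.125, 0.096)
Step 4: at (-0.125, 0.096), ∇g = (-1.25, 1.152) → (-0.125, 0.096) − 0.05·(-1.25, 1.152) = (-0.0625, 0.0384)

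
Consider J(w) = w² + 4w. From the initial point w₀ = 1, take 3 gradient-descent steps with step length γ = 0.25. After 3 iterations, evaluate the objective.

-3.859375

J′(w) = 2w + 4
w₁ = 1 − 0.25·6 = -0.5
w₂ = -0.5 − 0.25·3 = -1.25
w₃ = -1.25 − 0.25·1.5 = -1.625
J(-1.625) = -3.859375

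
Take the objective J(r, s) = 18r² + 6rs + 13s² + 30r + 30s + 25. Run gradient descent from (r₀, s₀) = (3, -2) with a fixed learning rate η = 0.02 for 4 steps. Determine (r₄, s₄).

(-0.57380352, -1.18113792)

∇J = (36r + 6s + 30, 6r + 26s + 30)
(r₁, s₁) = (3, -2) − 0.02·(126, -4) = (0.48, -1.92)
(r₂, s₂) = (0.48, -1.92) − 0.02·(35.76, -17.04) = (-0.2352, -1.5792)
(r₃, s₃) = (-0.2352, -1.5792) − 0.02·(12.0576, -12.4704) = (-0.476352, -1.329792)
(r₄, s₄) = (-0.476352, -1.329792) − 0.02·(4.872576, -7.432704) = (-0.57380352, -1.18113792)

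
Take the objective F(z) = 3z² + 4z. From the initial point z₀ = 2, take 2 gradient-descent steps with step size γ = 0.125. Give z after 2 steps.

F′(z) = 6z + 4
Step 1: F′(2) = 16; z₁ = 2 − 0.125·16 = 0
Step 2: F′(0) = 4; z₂ = 0 − 0.125·4 = -0.5

-0.5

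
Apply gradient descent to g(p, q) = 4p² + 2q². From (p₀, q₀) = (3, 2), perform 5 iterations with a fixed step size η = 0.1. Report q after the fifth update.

0.15552

∇g = (8p, 4q)
Step 1: at (3, 2), ∇g = (24, 8) → (3, 2) − 0.1·(24, 8) = (0.6, 1.2)
Step 2: at (0.6, 1.2), ∇g = (4.8, 4.8) → (0.6, 1.2) − 0.1·(4.8, 4.8) = (0.12, 0.72)
Step 3: at (0.12, 0.72), ∇g = (0.96, 2.88) → (0.12, 0.72) − 0.1·(0.96, 2.88) = (0.024, 0.432)
Step 4: at (0.024, 0.432), ∇g = (0.192, 1.728) → (0.024, 0.432) − 0.1·(0.192, 1.728) = (0.0048, 0.2592)
Step 5: at (0.0048, 0.2592), ∇g = (0.0384, 1.0368) → (0.0048, 0.2592) − 0.1·(0.0384, 1.0368) = (0.00096, 0.15552)
q = 0.15552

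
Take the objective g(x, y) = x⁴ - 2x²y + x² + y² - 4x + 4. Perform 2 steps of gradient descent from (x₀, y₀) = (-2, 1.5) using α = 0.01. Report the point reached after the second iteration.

(-1.54870208, 1.578168)

∇g = (4x³ - 4xy + 2x - 4, -2x² + 2y)
(x₁, y₁) = (-2, 1.5) − 0.01·(-28, -5) = (-1.72, 1.55)
(x₂, y₂) = (-1.72, 1.55) − 0.01·(-17.129792, -2.8168) = (-1.54870208, 1.578168)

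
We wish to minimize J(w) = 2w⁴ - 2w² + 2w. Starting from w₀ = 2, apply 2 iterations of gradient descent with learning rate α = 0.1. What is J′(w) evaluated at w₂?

J′(w) = 8w³ - 4w + 2
w₁ = 2 − 0.1·58 = -3.8
w₂ = -3.8 − 0.1·(-421.776) = 38.3776
J′(w) at (38.3776) = 452041.060476100608

452041.060476100608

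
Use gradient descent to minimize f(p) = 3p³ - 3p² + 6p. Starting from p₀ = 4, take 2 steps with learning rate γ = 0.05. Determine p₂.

f′(p) = 9p² - 6p + 6
Step 1: f′(4) = 126; p₁ = 4 − 0.05·126 = -2.3
Step 2: f′(-2.3) = 67.41; p₂ = -2.3 − 0.05·67.41 = -5.6705

-5.6705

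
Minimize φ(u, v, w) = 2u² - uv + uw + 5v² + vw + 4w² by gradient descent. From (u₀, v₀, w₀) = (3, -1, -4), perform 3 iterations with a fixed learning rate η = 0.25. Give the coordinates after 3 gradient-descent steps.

∇φ = (4u - v + w, -u + 10v + w, u + v + 8w)
Step 1: at (3, -1, -4), ∇φ = (9, -17, -30) → (3, -1, -4) − 0.25·(9, -17, -30) = (0.75, 3.25, 3.5)
Step 2: at (0.75, 3.25, 3.5), ∇φ = (3.25, 35.25, 32) → (0.75, 3.25, 3.5) − 0.25·(3.25, 35.25, 32) = (-0.0625, -5.5625, -4.5)
Step 3: at (-0.0625, -5.5625, -4.5), ∇φ = (0.8125, -60.0625, -41.625) → (-0.0625, -5.5625, -4.5) − 0.25·(0.8125, -60.0625, -41.625) = (-0.265625, 9.453125, 5.90625)

(-0.265625, 9.453125, 5.90625)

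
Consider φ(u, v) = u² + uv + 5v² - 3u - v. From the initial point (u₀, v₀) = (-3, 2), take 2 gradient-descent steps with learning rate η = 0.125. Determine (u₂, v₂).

(-1.21875, 0.390625)

∇φ = (2u + v - 3, u + 10v - 1)
Step 1: at (-3, 2), ∇φ = (-7, 16) → (-3, 2) − 0.125·(-7, 16) = (-2.125, 0)
Step 2: at (-2.125, 0), ∇φ = (-7.25, -3.125) → (-2.125, 0) − 0.125·(-7.25, -3.125) = (-1.21875, 0.390625)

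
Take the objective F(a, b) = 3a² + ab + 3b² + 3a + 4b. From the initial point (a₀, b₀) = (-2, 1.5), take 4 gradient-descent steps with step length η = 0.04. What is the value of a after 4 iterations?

∇F = (6a + b + 3, a + 6b + 4)
(a₁, b₁) = (-2, 1.5) − 0.04·(-7.5, 11) = (-1.7, 1.06)
(a₂, b₂) = (-1.7, 1.06) − 0.04·(-6.14, 8.66) = (-1.4544, 0.7136)
(a₃, b₃) = (-1.4544, 0.7136) − 0.04·(-5.0128, 6.8272) = (-1.253888, 0.440512)
(a₄, b₄) = (-1.253888, 0.440512) − 0.04·(-4.082816, 5.389184) = (-1.09057536, 0.22494464)
a = -1.09057536

-1.09057536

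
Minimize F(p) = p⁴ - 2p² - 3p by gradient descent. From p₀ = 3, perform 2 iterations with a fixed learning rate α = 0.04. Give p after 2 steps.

F′(p) = 4p³ - 4p - 3
p₁ = 3 − 0.04·93 = -0.72
p₂ = -0.72 − 0.04·(-1.612992) = -0.65548032

-0.65548032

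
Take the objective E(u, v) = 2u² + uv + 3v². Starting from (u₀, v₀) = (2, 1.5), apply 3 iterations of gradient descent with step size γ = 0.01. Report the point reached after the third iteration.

(1.7294285, 1.192148)

∇E = (4u + v, u + 6v)
Step 1: at (2, 1.5), ∇E = (9.5, 11) → (2, 1.5) − 0.01·(9.5, 11) = (1.905, 1.39)
Step 2: at (1.905, 1.39), ∇E = (9.01, 10.245) → (1.905, 1.39) − 0.01·(9.01, 10.245) = (1.8149, 1.28755)
Step 3: at (1.8149, 1.28755), ∇E = (8.54715, 9.5402) → (1.8149, 1.28755) − 0.01·(8.54715, 9.5402) = (1.7294285, 1.192148)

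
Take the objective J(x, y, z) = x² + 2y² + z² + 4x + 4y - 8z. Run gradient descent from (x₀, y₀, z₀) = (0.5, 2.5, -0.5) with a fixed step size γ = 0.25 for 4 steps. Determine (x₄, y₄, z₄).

(-1.84375, -1, 3.71875)

∇J = (2x + 4, 4y + 4, 2z - 8)
Step 1: at (0.5, 2.5, -0.5), ∇J = (5, 14, -9) → (0.5, 2.5, -0.5) − 0.25·(5, 14, -9) = (-0.75, -1, 1.75)
Step 2: at (-0.75, -1, 1.75), ∇J = (2.5, 0, -4.5) → (-0.75, -1, 1.75) − 0.25·(2.5, 0, -4.5) = (-1.375, -1, 2.875)
Step 3: at (-1.375, -1, 2.875), ∇J = (1.25, 0, -2.25) → (-1.375, -1, 2.875) − 0.25·(1.25, 0, -2.25) = (-1.6875, -1, 3.4375)
Step 4: at (-1.6875, -1, 3.4375), ∇J = (0.625, 0, -1.125) → (-1.6875, -1, 3.4375) − 0.25·(0.625, 0, -1.125) = (-1.84375, -1, 3.71875)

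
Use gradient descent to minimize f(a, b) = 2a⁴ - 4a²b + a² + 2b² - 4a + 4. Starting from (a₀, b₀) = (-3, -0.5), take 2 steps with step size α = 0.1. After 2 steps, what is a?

-7127.1776

∇f = (8a³ - 8ab + 2a - 4, -4a² + 4b)
Step 1: at (-3, -0.5), ∇f = (-238, -38) → (-3, -0.5) − 0.1·(-238, -38) = (20.8, 3.3)
Step 2: at (20.8, 3.3), ∇f = (71479.776, -1717.36) → (20.8, 3.3) − 0.1·(71479.776, -1717.36) = (-7127.1776, 175.036)
a = -7127.1776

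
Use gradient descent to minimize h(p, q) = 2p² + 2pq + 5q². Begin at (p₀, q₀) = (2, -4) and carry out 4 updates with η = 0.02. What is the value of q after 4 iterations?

-1.87050496

∇h = (4p + 2q, 2p + 10q)
(p₁, q₁) = (2, -4) − 0.02·(0, -36) = (2, -3.28)
(p₂, q₂) = (2, -3.28) − 0.02·(1.44, -28.8) = (1.9712, -2.704)
(p₃, q₃) = (1.9712, -2.704) − 0.02·(2.4768, -23.0976) = (1.921664, -2.242048)
(p₄, q₄) = (1.921664, -2.242048) − 0.02·(3.20256, -18.577152) = (1.8576128, -1.87050496)
q = -1.87050496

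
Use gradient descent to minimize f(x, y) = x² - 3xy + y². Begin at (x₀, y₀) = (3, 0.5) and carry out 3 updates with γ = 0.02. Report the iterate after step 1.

∇f = (2x - 3y, -3x + 2y)
Step 1: at (3, 0.5), ∇f = (4.5, -8) → (3, 0.5) − 0.02·(4.5, -8) = (2.91, 0.66)

(2.91, 0.66)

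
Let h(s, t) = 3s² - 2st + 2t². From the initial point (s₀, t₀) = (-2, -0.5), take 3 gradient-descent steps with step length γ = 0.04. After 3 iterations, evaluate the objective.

2.455741696

∇h = (6s - 2t, -2s + 4t)
Step 1: at (-2, -0.5), ∇h = (-11, 2) → (-2, -0.5) − 0.04·(-11, 2) = (-1.56, -0.58)
Step 2: at (-1.56, -0.58), ∇h = (-8.2, 0.8) → (-1.56, -0.58) − 0.04·(-8.2, 0.8) = (-1.232, -0.612)
Step 3: at (-1.232, -0.612), ∇h = (-6.168, 0.016) → (-1.232, -0.612) − 0.04·(-6.168, 0.016) = (-0.98528, -0.61264)
h(-0.98528, -0.61264) = 2.455741696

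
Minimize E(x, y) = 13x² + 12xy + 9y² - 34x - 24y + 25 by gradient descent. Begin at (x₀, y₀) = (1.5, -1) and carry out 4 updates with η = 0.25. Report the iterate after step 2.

(-24.375, -21.25)

∇E = (26x + 12y - 34, 12x + 18y - 24)
(x₁, y₁) = (1.5, -1) − 0.25·(-7, -24) = (3.25, 5)
(x₂, y₂) = (3.25, 5) − 0.25·(110.5, 105) = (-24.375, -21.25)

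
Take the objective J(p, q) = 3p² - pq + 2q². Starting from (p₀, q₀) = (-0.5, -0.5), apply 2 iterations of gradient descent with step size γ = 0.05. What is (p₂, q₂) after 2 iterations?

(-0.28375, -0.35875)

∇J = (6p - q, -p + 4q)
(p₁, q₁) = (-0.5, -0.5) − 0.05·(-2.5, -1.5) = (-0.375, -0.425)
(p₂, q₂) = (-0.375, -0.425) − 0.05·(-1.825, -1.325) = (-0.28375, -0.35875)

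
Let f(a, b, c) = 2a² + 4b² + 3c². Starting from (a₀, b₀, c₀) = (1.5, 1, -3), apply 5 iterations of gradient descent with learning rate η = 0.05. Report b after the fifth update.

∇f = (4a, 8b, 6c)
(a₁, b₁, c₁) = (1.5, 1, -3) − 0.05·(6, 8, -18) = (1.2, 0.6, -2.1)
(a₂, b₂, c₂) = (1.2, 0.6, -2.1) − 0.05·(4.8, 4.8, -12.6) = (0.96, 0.36, -1.47)
(a₃, b₃, c₃) = (0.96, 0.36, -1.47) − 0.05·(3.84, 2.88, -8.82) = (0.768, 0.216, -1.029)
(a₄, b₄, c₄) = (0.768, 0.216, -1.029) − 0.05·(3.072, 1.728, -6.174) = (0.6144, 0.1296, -0.7203)
(a₅, b₅, c₅) = (0.6144, 0.1296, -0.7203) − 0.05·(2.4576, 1.0368, -4.3218) = (0.49152, 0.07776, -0.50421)
b = 0.07776

0.07776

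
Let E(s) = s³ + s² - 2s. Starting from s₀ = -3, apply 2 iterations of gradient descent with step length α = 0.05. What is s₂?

-5.795375

E′(s) = 3s² + 2s - 2
Step 1: E′(-3) = 19; s₁ = -3 − 0.05·19 = -3.95
Step 2: E′(-3.95) = 36.9075; s₂ = -3.95 − 0.05·36.9075 = -5.795375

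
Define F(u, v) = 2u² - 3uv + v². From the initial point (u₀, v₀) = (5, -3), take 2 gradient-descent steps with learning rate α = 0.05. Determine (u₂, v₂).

(2.5475, -1.2225)

∇F = (4u - 3v, -3u + 2v)
Step 1: at (5, -3), ∇F = (29, -21) → (5, -3) − 0.05·(29, -21) = (3.55, -1.95)
Step 2: at (3.55, -1.95), ∇F = (20.05, -14.55) → (3.55, -1.95) − 0.05·(20.05, -14.55) = (2.5475, -1.2225)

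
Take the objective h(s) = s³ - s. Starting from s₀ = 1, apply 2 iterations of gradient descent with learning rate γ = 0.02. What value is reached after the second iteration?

h′(s) = 3s² - 1
s₁ = 1 − 0.02·2 = 0.96
s₂ = 0.96 − 0.02·1.7648 = 0.924704

0.924704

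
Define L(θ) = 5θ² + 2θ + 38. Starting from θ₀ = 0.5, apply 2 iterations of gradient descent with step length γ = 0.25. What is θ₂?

1.375

L′(θ) = 10θ + 2
Step 1: L′(0.5) = 7; θ₁ = 0.5 − 0.25·7 = -1.25
Step 2: L′(-1.25) = -10.5; θ₂ = -1.25 − 0.25·(-10.5) = 1.375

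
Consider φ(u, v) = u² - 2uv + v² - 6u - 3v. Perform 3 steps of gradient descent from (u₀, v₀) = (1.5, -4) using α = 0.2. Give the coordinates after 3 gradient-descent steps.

∇φ = (2u - 2v - 6, -2u + 2v - 3)
(u₁, v₁) = (1.5, -4) − 0.2·(5, -14) = (0.5, -1.2)
(u₂, v₂) = (0.5, -1.2) − 0.2·(-2.6, -6.4) = (1.02, 0.08)
(u₃, v₃) = (1.02, 0.08) − 0.2·(-4.12, -4.88) = (1.844, 1.056)

(1.844, 1.056)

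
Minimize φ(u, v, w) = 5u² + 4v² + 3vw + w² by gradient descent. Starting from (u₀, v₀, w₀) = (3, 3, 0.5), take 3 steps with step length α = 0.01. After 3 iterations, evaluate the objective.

46.7584577483065

∇φ = (10u, 8v + 3w, 3v + 2w)
(u₁, v₁, w₁) = (3, 3, 0.5) − 0.01·(30, 25.5, 10) = (2.7, 2.745, 0.4)
(u₂, v₂, w₂) = (2.7, 2.745, 0.4) − 0.01·(27, 23.16, 9.035) = (2.43, 2.5134, 0.30965)
(u₃, v₃, w₃) = (2.43, 2.5134, 0.30965) − 0.01·(24.3, 21.03615, 8.1595) = (2.187, 2.3030385, 0.228055)
φ(2.187, 2.3030385, 0.228055) = 46.7584577483065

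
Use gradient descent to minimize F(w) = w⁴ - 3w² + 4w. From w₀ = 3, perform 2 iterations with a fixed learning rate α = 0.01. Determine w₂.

1.79392736

F′(w) = 4w³ - 6w + 4
Step 1: F′(3) = 94; w₁ = 3 − 0.01·94 = 2.06
Step 2: F′(2.06) = 26.607264; w₂ = 2.06 − 0.01·26.607264 = 1.79392736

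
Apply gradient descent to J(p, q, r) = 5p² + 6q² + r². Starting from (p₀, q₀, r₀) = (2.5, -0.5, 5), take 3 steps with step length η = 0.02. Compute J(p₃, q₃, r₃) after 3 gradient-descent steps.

∇J = (10p, 12q, 2r)
Step 1: at (2.5, -0.5, 5), ∇J = (25, -6, 10) → (2.5, -0.5, 5) − 0.02·(25, -6, 10) = (2, -0.38, 4.8)
Step 2: at (2, -0.38, 4.8), ∇J = (20, -4.56, 9.6) → (2, -0.38, 4.8) − 0.02·(20, -4.56, 9.6) = (1.6, -0.2888, 4.608)
Step 3: at (1.6, -0.2888, 4.608), ∇J = (16, -3.4656, 9.216) → (1.6, -0.2888, 4.608) − 0.02·(16, -3.4656, 9.216) = (1.28, -0.219488, 4.42368)
J(1.28, -0.219488, 4.42368) = 28.049994635264

28.049994635264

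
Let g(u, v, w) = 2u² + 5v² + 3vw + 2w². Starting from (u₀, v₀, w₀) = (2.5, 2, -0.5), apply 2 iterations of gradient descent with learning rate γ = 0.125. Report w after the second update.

-0.3828125

∇g = (4u, 10v + 3w, 3v + 4w)
(u₁, v₁, w₁) = (2.5, 2, -0.5) − 0.125·(10, 18.5, 4) = (1.25, -0.3125, -1)
(u₂, v₂, w₂) = (1.25, -0.3125, -1) − 0.125·(5, -6.125, -4.9375) = (0.625, 0.453125, -0.3828125)
w = -0.3828125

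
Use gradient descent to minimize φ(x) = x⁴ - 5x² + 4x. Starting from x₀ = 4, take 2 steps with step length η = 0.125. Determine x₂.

φ′(x) = 4x³ - 10x + 4
x₁ = 4 − 0.125·220 = -23.5
x₂ = -23.5 − 0.125·(-51672.5) = 6435.5625

6435.5625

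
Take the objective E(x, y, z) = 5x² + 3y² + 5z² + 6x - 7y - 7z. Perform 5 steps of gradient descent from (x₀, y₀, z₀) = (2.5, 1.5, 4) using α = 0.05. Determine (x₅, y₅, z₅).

(-0.503125, 1.22269, 0.803125)

∇E = (10x + 6, 6y - 7, 10z - 7)
(x₁, y₁, z₁) = (2.5, 1.5, 4) − 0.05·(31, 2, 33) = (0.95, 1.4, 2.35)
(x₂, y₂, z₂) = (0.95, 1.4, 2.35) − 0.05·(15.5, 1.4, 16.5) = (0.175, 1.33, 1.525)
(x₃, y₃, z₃) = (0.175, 1.33, 1.525) − 0.05·(7.75, 0.98, 8.25) = (-0.2125, 1.281, 1.1125)
(x₄, y₄, z₄) = (-0.2125, 1.281, 1.1125) − 0.05·(3.875, 0.686, 4.125) = (-0.40625, 1.2467, 0.90625)
(x₅, y₅, z₅) = (-0.40625, 1.2467, 0.90625) − 0.05·(1.9375, 0.4802, 2.0625) = (-0.503125, 1.22269, 0.803125)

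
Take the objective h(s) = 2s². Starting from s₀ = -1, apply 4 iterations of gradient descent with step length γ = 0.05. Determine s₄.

h′(s) = 4s
s₁ = -1 − 0.05·(-4) = -0.8
s₂ = -0.8 − 0.05·(-3.2) = -0.64
s₃ = -0.64 − 0.05·(-2.56) = -0.512
s₄ = -0.512 − 0.05·(-2.048) = -0.4096

-0.4096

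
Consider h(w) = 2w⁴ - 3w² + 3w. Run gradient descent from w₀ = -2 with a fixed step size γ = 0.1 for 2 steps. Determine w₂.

-15.1712

h′(w) = 8w³ - 6w + 3
w₁ = -2 − 0.1·(-49) = 2.9
w₂ = 2.9 − 0.1·180.712 = -15.1712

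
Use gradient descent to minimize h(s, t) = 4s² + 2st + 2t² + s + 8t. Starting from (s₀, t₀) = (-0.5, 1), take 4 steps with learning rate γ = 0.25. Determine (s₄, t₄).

∇h = (8s + 2t + 1, 2s + 4t + 8)
(s₁, t₁) = (-0.5, 1) − 0.25·(-1, 11) = (-0.25, -1.75)
(s₂, t₂) = (-0.25, -1.75) − 0.25·(-4.5, 0.5) = (0.875, -1.875)
(s₃, t₃) = (0.875, -1.875) − 0.25·(4.25, 2.25) = (-0.1875, -2.4375)
(s₄, t₄) = (-0.1875, -2.4375) − 0.25·(-5.375, -2.125) = (1.15625, -1.90625)

(1.15625, -1.90625)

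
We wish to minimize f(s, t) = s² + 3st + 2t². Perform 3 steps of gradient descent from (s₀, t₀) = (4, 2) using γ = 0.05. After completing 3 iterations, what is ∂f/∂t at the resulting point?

6.76075

∇f = (2s + 3t, 3s + 4t)
Step 1: at (4, 2), ∇f = (14, 20) → (4, 2) − 0.05·(14, 20) = (3.3, 1)
Step 2: at (3.3, 1), ∇f = (9.6, 13.9) → (3.3, 1) − 0.05·(9.6, 13.9) = (2.82, 0.305)
Step 3: at (2.82, 0.305), ∇f = (6.555, 9.68) → (2.82, 0.305) − 0.05·(6.555, 9.68) = (2.49225, -0.179)
∂f/∂t at (2.49225, -0.179) = 6.76075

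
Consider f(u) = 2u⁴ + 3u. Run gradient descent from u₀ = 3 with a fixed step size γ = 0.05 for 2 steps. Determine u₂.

f′(u) = 8u³ + 3
u₁ = 3 − 0.05·219 = -7.95
u₂ = -7.95 − 0.05·(-4016.679) = 192.88395

192.88395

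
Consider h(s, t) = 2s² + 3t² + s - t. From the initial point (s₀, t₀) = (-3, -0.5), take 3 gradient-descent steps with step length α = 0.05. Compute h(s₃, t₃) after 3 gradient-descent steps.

∇h = (4s + 1, 6t - 1)
(s₁, t₁) = (-3, -0.5) − 0.05·(-11, -4) = (-2.45, -0.3)
(s₂, t₂) = (-2.45, -0.3) − 0.05·(-8.8, -2.8) = (-2.01, -0.16)
(s₃, t₃) = (-2.01, -0.16) − 0.05·(-7.04, -1.96) = (-1.658, -0.062)
h(-1.658, -0.062) = 3.91346

3.91346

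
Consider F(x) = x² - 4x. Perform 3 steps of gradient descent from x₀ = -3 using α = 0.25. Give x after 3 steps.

F′(x) = 2x - 4
x₁ = -3 − 0.25·(-10) = -0.5
x₂ = -0.5 − 0.25·(-5) = 0.75
x₃ = 0.75 − 0.25·(-2.5) = 1.375

1.375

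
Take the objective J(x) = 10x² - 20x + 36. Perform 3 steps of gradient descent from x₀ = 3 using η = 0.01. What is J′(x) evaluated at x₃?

20.48

J′(x) = 20x - 20
Step 1: J′(3) = 40; x₁ = 3 − 0.01·40 = 2.6
Step 2: J′(2.6) = 32; x₂ = 2.6 − 0.01·32 = 2.28
Step 3: J′(2.28) = 25.6; x₃ = 2.28 − 0.01·25.6 = 2.024
J′(x) at (2.024) = 20.48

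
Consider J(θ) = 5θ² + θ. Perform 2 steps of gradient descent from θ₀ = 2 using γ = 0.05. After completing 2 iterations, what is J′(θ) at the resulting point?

J′(θ) = 10θ + 1
θ₁ = 2 − 0.05·21 = 0.95
θ₂ = 0.95 − 0.05·10.5 = 0.425
J′(θ) at (0.425) = 5.25

5.25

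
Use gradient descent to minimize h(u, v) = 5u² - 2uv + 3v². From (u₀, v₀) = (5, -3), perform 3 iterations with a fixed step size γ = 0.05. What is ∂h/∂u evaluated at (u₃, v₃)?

∇h = (10u - 2v, -2u + 6v)
Step 1: at (5, -3), ∇h = (56, -28) → (5, -3) − 0.05·(56, -28) = (2.2, -1.6)
Step 2: at (2.2, -1.6), ∇h = (25.2, -14) → (2.2, -1.6) − 0.05·(25.2, -14) = (0.94, -0.9)
Step 3: at (0.94, -0.9), ∇h = (11.2, -7.28) → (0.94, -0.9) − 0.05·(11.2, -7.28) = (0.38, -0.536)
∂h/∂u at (0.38, -0.536) = 4.872

4.872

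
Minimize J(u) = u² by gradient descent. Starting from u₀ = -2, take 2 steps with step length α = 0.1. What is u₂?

J′(u) = 2u
Step 1: J′(-2) = -4; u₁ = -2 − 0.1·(-4) = -1.6
Step 2: J′(-1.6) = -3.2; u₂ = -1.6 − 0.1·(-3.2) = -1.28

-1.28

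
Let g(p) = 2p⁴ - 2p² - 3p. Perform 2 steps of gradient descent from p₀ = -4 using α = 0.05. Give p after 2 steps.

-3652.71295

g′(p) = 8p³ - 4p - 3
Step 1: g′(-4) = -499; p₁ = -4 − 0.05·(-499) = 20.95
Step 2: g′(20.95) = 73473.259; p₂ = 20.95 − 0.05·73473.259 = -3652.71295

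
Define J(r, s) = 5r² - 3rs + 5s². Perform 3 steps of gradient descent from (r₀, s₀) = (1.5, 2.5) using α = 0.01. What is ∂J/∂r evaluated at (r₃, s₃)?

∇J = (10r - 3s, -3r + 10s)
(r₁, s₁) = (1.5, 2.5) − 0.01·(7.5, 20.5) = (1.425, 2.295)
(r₂, s₂) = (1.425, 2.295) − 0.01·(7.365, 18.675) = (1.35135, 2.10825)
(r₃, s₃) = (1.35135, 2.10825) − 0.01·(7.18875, 17.02845) = (1.2794625, 1.9379655)
∂J/∂r at (1.2794625, 1.9379655) = 6.9807285

6.9807285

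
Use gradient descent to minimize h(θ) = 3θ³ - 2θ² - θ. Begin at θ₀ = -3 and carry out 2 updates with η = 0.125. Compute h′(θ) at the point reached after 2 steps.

600833.4697265625

h′(θ) = 9θ² - 4θ - 1
θ₁ = -3 − 0.125·92 = -14.5
θ₂ = -14.5 − 0.125·1949.25 = -258.15625
h′(θ) at (-258.15625) = 600833.4697265625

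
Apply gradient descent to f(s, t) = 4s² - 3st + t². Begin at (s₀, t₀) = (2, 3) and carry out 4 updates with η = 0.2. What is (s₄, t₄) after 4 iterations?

∇f = (8s - 3t, -3s + 2t)
Step 1: at (2, 3), ∇f = (7, 0) → (2, 3) − 0.2·(7, 0) = (0.6, 3)
Step 2: at (0.6, 3), ∇f = (-4.2, 4.2) → (0.6, 3) − 0.2·(-4.2, 4.2) = (1.44, 2.16)
Step 3: at (1.44, 2.16), ∇f = (5.04, 0) → (1.44, 2.16) − 0.2·(5.04, 0) = (0.432, 2.16)
Step 4: at (0.432, 2.16), ∇f = (-3.024, 3.024) → (0.432, 2.16) − 0.2·(-3.024, 3.024) = (1.0368, 1.5552)

(1.0368, 1.5552)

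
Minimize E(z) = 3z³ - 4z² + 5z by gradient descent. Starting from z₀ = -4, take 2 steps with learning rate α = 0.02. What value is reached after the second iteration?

-19.390792

E′(z) = 9z² - 8z + 5
Step 1: E′(-4) = 181; z₁ = -4 − 0.02·181 = -7.62
Step 2: E′(-7.62) = 588.5396; z₂ = -7.62 − 0.02·588.5396 = -19.390792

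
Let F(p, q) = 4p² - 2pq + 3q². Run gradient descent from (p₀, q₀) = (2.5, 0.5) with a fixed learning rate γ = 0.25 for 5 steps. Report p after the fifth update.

∇F = (8p - 2q, -2p + 6q)
Step 1: at (2.5, 0.5), ∇F = (19, -2) → (2.5, 0.5) − 0.25·(19, -2) = (-2.25, 1)
Step 2: at (-2.25, 1), ∇F = (-20, 10.5) → (-2.25, 1) − 0.25·(-20, 10.5) = (2.75, -1.625)
Step 3: at (2.75, -1.625), ∇F = (25.25, -15.25) → (2.75, -1.625) − 0.25·(25.25, -15.25) = (-3.5625, 2.1875)
Step 4: at (-3.5625, 2.1875), ∇F = (-32.875, 20.25) → (-3.5625, 2.1875) − 0.25·(-32.875, 20.25) = (4.65625, -2.875)
Step 5: at (4.65625, -2.875), ∇F = (43, -26.5625) → (4.65625, -2.875) − 0.25·(43, -26.5625) = (-6.09375, 3.765625)
p = -6.09375

-6.09375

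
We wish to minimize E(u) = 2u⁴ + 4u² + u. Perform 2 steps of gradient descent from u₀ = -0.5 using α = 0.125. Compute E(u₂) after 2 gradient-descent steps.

E′(u) = 8u³ + 8u + 1
u₁ = -0.5 − 0.125·(-4) = 0
u₂ = 0 − 0.125·1 = -0.125
E(-0.125) = -0.06201171875

-0.06201171875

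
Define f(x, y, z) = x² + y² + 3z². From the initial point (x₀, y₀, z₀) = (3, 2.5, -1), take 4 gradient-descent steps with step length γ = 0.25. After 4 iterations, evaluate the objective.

∇f = (2x, 2y, 6z)
Step 1: at (3, 2.5, -1), ∇f = (6, 5, -6) → (3, 2.5, -1) − 0.25·(6, 5, -6) = (1.5, 1.25, 0.5)
Step 2: at (1.5, 1.25, 0.5), ∇f = (3, 2.5, 3) → (1.5, 1.25, 0.5) − 0.25·(3, 2.5, 3) = (0.75, 0.625, -0.25)
Step 3: at (0.75, 0.625, -0.25), ∇f = (1.5, 1.25, -1.5) → (0.75, 0.625, -0.25) − 0.25·(1.5, 1.25, -1.5) = (0.375, 0.3125, 0.125)
Step 4: at (0.375, 0.3125, 0.125), ∇f = (0.75, 0.625, 0.75) → (0.375, 0.3125, 0.125) − 0.25·(0.75, 0.625, 0.75) = (0.1875, 0.15625, -0.0625)
f(0.1875, 0.15625, -0.0625) = 0.0712890625

0.0712890625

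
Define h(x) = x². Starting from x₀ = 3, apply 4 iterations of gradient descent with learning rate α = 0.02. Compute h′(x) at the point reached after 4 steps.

h′(x) = 2x
Step 1: h′(3) = 6; x₁ = 3 − 0.02·6 = 2.88
Step 2: h′(2.88) = 5.76; x₂ = 2.88 − 0.02·5.76 = 2.7648
Step 3: h′(2.7648) = 5.5296; x₃ = 2.7648 − 0.02·5.5296 = 2.654208
Step 4: h′(2.654208) = 5.308416; x₄ = 2.654208 − 0.02·5.308416 = 2.54803968
h′(x) at (2.54803968) = 5.09607936

5.09607936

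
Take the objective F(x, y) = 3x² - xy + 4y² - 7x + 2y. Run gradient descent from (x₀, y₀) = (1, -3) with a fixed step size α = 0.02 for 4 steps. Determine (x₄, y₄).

(0.91195184, -1.5596768)

∇F = (6x - y - 7, -x + 8y + 2)
Step 1: at (1, -3), ∇F = (2, -23) → (1, -3) − 0.02·(2, -23) = (0.96, -2.54)
Step 2: at (0.96, -2.54), ∇F = (1.3, -19.28) → (0.96, -2.54) − 0.02·(1.3, -19.28) = (0.934, -2.1544)
Step 3: at (0.934, -2.1544), ∇F = (0.7584, -16.1692) → (0.934, -2.1544) − 0.02·(0.7584, -16.1692) = (0.918832, -1.831016)
Step 4: at (0.918832, -1.831016), ∇F = (0.344008, -13.56696) → (0.918832, -1.831016) − 0.02·(0.344008, -13.56696) = (0.91195184, -1.5596768)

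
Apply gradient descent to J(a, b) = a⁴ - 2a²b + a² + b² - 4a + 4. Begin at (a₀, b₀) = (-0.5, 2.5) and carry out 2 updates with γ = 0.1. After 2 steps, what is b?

∇J = (4a³ - 4ab + 2a - 4, -2a² + 2b)
(a₁, b₁) = (-0.5, 2.5) − 0.1·(-0.5, 4.5) = (-0.45, 2.05)
(a₂, b₂) = (-0.45, 2.05) − 0.1·(-1.5745, 3.695) = (-0.29255, 1.6805)
b = 1.6805

1.6805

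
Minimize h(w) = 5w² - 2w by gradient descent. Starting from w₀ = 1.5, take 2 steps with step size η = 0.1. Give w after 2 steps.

0.2

h′(w) = 10w - 2
w₁ = 1.5 − 0.1·13 = 0.2
w₂ = 0.2 − 0.1·0 = 0.2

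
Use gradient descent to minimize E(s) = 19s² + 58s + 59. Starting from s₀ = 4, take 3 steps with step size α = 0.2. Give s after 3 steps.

-1590.32

E′(s) = 38s + 58
s₁ = 4 − 0.2·210 = -38
s₂ = -38 − 0.2·(-1386) = 239.2
s₃ = 239.2 − 0.2·9147.6 = -1590.32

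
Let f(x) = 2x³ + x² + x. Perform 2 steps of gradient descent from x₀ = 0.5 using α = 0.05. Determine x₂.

0.2108125

f′(x) = 6x² + 2x + 1
Step 1: f′(0.5) = 3.5; x₁ = 0.5 − 0.05·3.5 = 0.325
Step 2: f′(0.325) = 2.28375; x₂ = 0.325 − 0.05·2.28375 = 0.2108125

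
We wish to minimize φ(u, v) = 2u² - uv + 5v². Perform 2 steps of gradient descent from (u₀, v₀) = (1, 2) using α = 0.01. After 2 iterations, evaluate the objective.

13.6958603

∇φ = (4u - v, -u + 10v)
Step 1: at (1, 2), ∇φ = (2, 19) → (1, 2) − 0.01·(2, 19) = (0.98, 1.81)
Step 2: at (0.98, 1.81), ∇φ = (2.11, 17.12) → (0.98, 1.81) − 0.01·(2.11, 17.12) = (0.9589, 1.6388)
φ(0.9589, 1.6388) = 13.6958603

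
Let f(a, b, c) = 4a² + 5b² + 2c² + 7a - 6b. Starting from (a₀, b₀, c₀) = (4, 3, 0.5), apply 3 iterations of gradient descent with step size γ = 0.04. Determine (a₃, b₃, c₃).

∇f = (8a + 7, 10b - 6, 4c)
(a₁, b₁, c₁) = (4, 3, 0.5) − 0.04·(39, 24, 2) = (2.44, 2.04, 0.42)
(a₂, b₂, c₂) = (2.44, 2.04, 0.42) − 0.04·(26.52, 14.4, 1.68) = (1.3792, 1.464, 0.3528)
(a₃, b₃, c₃) = (1.3792, 1.464, 0.3528) − 0.04·(18.0336, 8.64, 1.4112) = (0.657856, 1.1184, 0.296352)

(0.657856, 1.1184, 0.296352)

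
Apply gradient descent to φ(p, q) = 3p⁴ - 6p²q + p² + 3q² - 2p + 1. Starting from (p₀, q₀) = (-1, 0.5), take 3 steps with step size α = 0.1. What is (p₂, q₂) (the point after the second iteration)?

(0.2, 0.32)

∇φ = (12p³ - 12pq + 2p - 2, -6p² + 6q)
Step 1: at (-1, 0.5), ∇φ = (-10, -3) → (-1, 0.5) − 0.1·(-10, -3) = (0, 0.8)
Step 2: at (0, 0.8), ∇φ = (-2, 4.8) → (0, 0.8) − 0.1·(-2, 4.8) = (0.2, 0.32)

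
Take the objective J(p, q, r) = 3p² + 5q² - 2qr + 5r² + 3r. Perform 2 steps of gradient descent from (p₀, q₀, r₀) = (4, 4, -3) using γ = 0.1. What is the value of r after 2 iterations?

∇J = (6p, 10q - 2r, -2q + 10r + 3)
Step 1: at (4, 4, -3), ∇J = (24, 46, -35) → (4, 4, -3) − 0.1·(24, 46, -35) = (1.6, -0.6, 0.5)
Step 2: at (1.6, -0.6, 0.5), ∇J = (9.6, -7, 9.2) → (1.6, -0.6, 0.5) − 0.1·(9.6, -7, 9.2) = (0.64, 0.1, -0.42)
r = -0.42

-0.42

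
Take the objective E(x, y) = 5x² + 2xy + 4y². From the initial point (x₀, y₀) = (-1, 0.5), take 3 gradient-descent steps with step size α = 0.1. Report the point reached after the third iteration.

(-0.016, 0.028)

∇E = (10x + 2y, 2x + 8y)
Step 1: at (-1, 0.5), ∇E = (-9, 2) → (-1, 0.5) − 0.1·(-9, 2) = (-0.1, 0.3)
Step 2: at (-0.1, 0.3), ∇E = (-0.4, 2.2) → (-0.1, 0.3) − 0.1·(-0.4, 2.2) = (-0.06, 0.08)
Step 3: at (-0.06, 0.08), ∇E = (-0.44, 0.52) → (-0.06, 0.08) − 0.1·(-0.44, 0.52) = (-0.016, 0.028)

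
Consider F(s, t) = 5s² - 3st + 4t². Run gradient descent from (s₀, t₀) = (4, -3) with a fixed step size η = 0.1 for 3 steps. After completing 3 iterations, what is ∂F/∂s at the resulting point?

-0.522

∇F = (10s - 3t, -3s + 8t)
(s₁, t₁) = (4, -3) − 0.1·(49, -36) = (-0.9, 0.6)
(s₂, t₂) = (-0.9, 0.6) − 0.1·(-10.8, 7.5) = (0.18, -0.15)
(s₃, t₃) = (0.18, -0.15) − 0.1·(2.25, -1.74) = (-0.045, 0.024)
∂F/∂s at (-0.045, 0.024) = -0.522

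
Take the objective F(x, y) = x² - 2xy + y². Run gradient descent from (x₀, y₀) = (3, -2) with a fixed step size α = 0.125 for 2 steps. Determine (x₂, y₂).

∇F = (2x - 2y, -2x + 2y)
(x₁, y₁) = (3, -2) − 0.125·(10, -10) = (1.75, -0.75)
(x₂, y₂) = (1.75, -0.75) − 0.125·(5, -5) = (1.125, -0.125)

(1.125, -0.125)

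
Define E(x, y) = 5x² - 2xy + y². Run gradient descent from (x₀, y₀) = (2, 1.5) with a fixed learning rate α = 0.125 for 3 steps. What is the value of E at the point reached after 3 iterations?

∇E = (10x - 2y, -2x + 2y)
(x₁, y₁) = (2, 1.5) − 0.125·(17, -1) = (-0.125, 1.625)
(x₂, y₂) = (-0.125, 1.625) − 0.125·(-4.5, 3.5) = (0.4375, 1.1875)
(x₃, y₃) = (0.4375, 1.1875) − 0.125·(2, 1.5) = (0.1875, 1)
E(0.1875, 1) = 0.80078125

0.80078125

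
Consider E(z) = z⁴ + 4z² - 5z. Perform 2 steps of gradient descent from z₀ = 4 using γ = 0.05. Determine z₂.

E′(z) = 4z³ + 8z - 5
Step 1: E′(4) = 283; z₁ = 4 − 0.05·283 = -10.15
Step 2: E′(-10.15) = -4268.9135; z₂ = -10.15 − 0.05·(-4268.9135) = 203.295675

203.295675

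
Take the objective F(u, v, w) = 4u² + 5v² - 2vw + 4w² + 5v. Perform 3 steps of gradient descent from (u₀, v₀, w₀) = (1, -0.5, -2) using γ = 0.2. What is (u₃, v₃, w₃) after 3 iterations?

∇F = (8u, 10v - 2w + 5, -2v + 8w)
(u₁, v₁, w₁) = (1, -0.5, -2) − 0.2·(8, 4, -15) = (-0.6, -1.3, 1)
(u₂, v₂, w₂) = (-0.6, -1.3, 1) − 0.2·(-4.8, -10, 10.6) = (0.36, 0.7, -1.12)
(u₃, v₃, w₃) = (0.36, 0.7, -1.12) − 0.2·(2.88, 14.24, -10.36) = (-0.216, -2.148, 0.952)

(-0.216, -2.148, 0.952)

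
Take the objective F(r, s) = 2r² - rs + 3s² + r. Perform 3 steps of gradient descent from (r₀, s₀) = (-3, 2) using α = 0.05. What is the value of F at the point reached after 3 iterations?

∇F = (4r - s + 1, -r + 6s)
(r₁, s₁) = (-3, 2) − 0.05·(-13, 15) = (-2.35, 1.25)
(r₂, s₂) = (-2.35, 1.25) − 0.05·(-9.65, 9.85) = (-1.8675, 0.7575)
(r₃, s₃) = (-1.8675, 0.7575) − 0.05·(-7.2275, 6.4125) = (-1.506125, 0.436875)
F(-1.506125, 0.436875) = 4.2612676875

4.2612676875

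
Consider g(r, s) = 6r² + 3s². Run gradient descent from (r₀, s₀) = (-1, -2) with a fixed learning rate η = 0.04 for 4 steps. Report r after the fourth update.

-0.07311616

∇g = (12r, 6s)
(r₁, s₁) = (-1, -2) − 0.04·(-12, -12) = (-0.52, -1.52)
(r₂, s₂) = (-0.52, -1.52) − 0.04·(-6.24, -9.12) = (-0.2704, -1.1552)
(r₃, s₃) = (-0.2704, -1.1552) − 0.04·(-3.2448, -6.9312) = (-0.140608, -0.877952)
(r₄, s₄) = (-0.140608, -0.877952) − 0.04·(-1.687296, -5.267712) = (-0.07311616, -0.66724352)
r = -0.07311616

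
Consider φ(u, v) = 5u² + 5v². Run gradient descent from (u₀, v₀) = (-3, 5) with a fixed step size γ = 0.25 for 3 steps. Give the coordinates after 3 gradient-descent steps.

(10.125, -16.875)

∇φ = (10u, 10v)
Step 1: at (-3, 5), ∇φ = (-30, 50) → (-3, 5) − 0.25·(-30, 50) = (4.5, -7.5)
Step 2: at (4.5, -7.5), ∇φ = (45, -75) → (4.5, -7.5) − 0.25·(45, -75) = (-6.75, 11.25)
Step 3: at (-6.75, 11.25), ∇φ = (-67.5, 112.5) → (-6.75, 11.25) − 0.25·(-67.5, 112.5) = (10.125, -16.875)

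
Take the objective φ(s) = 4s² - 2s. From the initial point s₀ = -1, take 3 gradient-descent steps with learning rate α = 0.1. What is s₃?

0.24

φ′(s) = 8s - 2
Step 1: φ′(-1) = -10; s₁ = -1 − 0.1·(-10) = 0
Step 2: φ′(0) = -2; s₂ = 0 − 0.1·(-2) = 0.2
Step 3: φ′(0.2) = -0.4; s₃ = 0.2 − 0.1·(-0.4) = 0.24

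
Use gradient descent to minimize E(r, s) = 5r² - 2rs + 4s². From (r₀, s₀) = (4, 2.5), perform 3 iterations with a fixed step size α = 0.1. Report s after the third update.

∇E = (10r - 2s, -2r + 8s)
Step 1: at (4, 2.5), ∇E = (35, 12) → (4, 2.5) − 0.1·(35, 12) = (0.5, 1.3)
Step 2: at (0.5, 1.3), ∇E = (2.4, 9.4) → (0.5, 1.3) − 0.1·(2.4, 9.4) = (0.26, 0.36)
Step 3: at (0.26, 0.36), ∇E = (1.88, 2.36) → (0.26, 0.36) − 0.1·(1.88, 2.36) = (0.072, 0.124)
s = 0.124

0.124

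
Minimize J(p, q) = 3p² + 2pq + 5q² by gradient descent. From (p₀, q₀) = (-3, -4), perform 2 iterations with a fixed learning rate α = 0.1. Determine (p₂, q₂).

(-0.28, 0.08)

∇J = (6p + 2q, 2p + 10q)
Step 1: at (-3, -4), ∇J = (-26, -46) → (-3, -4) − 0.1·(-26, -46) = (-0.4, 0.6)
Step 2: at (-0.4, 0.6), ∇J = (-1.2, 5.2) → (-0.4, 0.6) − 0.1·(-1.2, 5.2) = (-0.28, 0.08)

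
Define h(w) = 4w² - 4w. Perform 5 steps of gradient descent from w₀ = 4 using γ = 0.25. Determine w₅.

-3

h′(w) = 8w - 4
w₁ = 4 − 0.25·28 = -3
w₂ = -3 − 0.25·(-28) = 4
w₃ = 4 − 0.25·28 = -3
w₄ = -3 − 0.25·(-28) = 4
w₅ = 4 − 0.25·28 = -3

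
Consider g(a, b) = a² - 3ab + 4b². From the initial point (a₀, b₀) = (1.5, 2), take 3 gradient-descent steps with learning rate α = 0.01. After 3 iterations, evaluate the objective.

5.864246108746

∇g = (2a - 3b, -3a + 8b)
(a₁, b₁) = (1.5, 2) − 0.01·(-3, 11.5) = (1.53, 1.885)
(a₂, b₂) = (1.53, 1.885) − 0.01·(-2.595, 10.49) = (1.55595, 1.7801)
(a₃, b₃) = (1.55595, 1.7801) − 0.01·(-2.2284, 9.57295) = (1.578234, 1.6843705)
g(1.578234, 1.6843705) = 5.864246108746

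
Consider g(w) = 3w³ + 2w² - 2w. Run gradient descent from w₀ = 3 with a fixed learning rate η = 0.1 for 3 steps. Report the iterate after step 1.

g′(w) = 9w² + 4w - 2
w₁ = 3 − 0.1·91 = -6.1

-6.1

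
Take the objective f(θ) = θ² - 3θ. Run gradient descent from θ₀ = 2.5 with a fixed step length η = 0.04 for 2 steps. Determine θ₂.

2.3464

f′(θ) = 2θ - 3
Step 1: f′(2.5) = 2; θ₁ = 2.5 − 0.04·2 = 2.42
Step 2: f′(2.42) = 1.84; θ₂ = 2.42 − 0.04·1.84 = 2.3464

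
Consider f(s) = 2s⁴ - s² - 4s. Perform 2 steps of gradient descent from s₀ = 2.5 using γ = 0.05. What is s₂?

10.9448

f′(s) = 8s³ - 2s - 4
Step 1: f′(2.5) = 116; s₁ = 2.5 − 0.05·116 = -3.3
Step 2: f′(-3.3) = -284.896; s₂ = -3.3 − 0.05·(-284.896) = 10.9448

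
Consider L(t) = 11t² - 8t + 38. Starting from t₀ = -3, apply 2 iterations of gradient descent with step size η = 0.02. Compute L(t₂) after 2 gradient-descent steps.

L′(t) = 22t - 8
Step 1: L′(-3) = -74; t₁ = -3 − 0.02·(-74) = -1.52
Step 2: L′(-1.52) = -41.44; t₂ = -1.52 − 0.02·(-41.44) = -0.6912
L(-0.6912) = 48.78493184

48.78493184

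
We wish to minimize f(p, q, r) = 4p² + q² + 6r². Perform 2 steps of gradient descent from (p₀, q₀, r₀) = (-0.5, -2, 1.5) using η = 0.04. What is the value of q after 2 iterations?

-1.6928

∇f = (8p, 2q, 12r)
Step 1: at (-0.5, -2, 1.5), ∇f = (-4, -4, 18) → (-0.5, -2, 1.5) − 0.04·(-4, -4, 18) = (-0.34, -1.84, 0.78)
Step 2: at (-0.34, -1.84, 0.78), ∇f = (-2.72, -3.68, 9.36) → (-0.34, -1.84, 0.78) − 0.04·(-2.72, -3.68, 9.36) = (-0.2312, -1.6928, 0.4056)
q = -1.6928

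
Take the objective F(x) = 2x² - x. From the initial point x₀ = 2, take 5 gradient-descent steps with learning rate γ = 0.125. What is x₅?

F′(x) = 4x - 1
x₁ = 2 − 0.125·7 = 1.125
x₂ = 1.125 − 0.125·3.5 = 0.6875
x₃ = 0.6875 − 0.125·1.75 = 0.46875
x₄ = 0.46875 − 0.125·0.875 = 0.359375
x₅ = 0.359375 − 0.125·0.4375 = 0.3046875

0.3046875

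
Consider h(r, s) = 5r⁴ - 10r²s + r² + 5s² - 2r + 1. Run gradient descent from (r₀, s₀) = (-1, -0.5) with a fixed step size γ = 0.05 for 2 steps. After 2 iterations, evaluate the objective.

0.20650836168

∇h = (20r³ - 20rs + 2r - 2, -10r² + 10s)
(r₁, s₁) = (-1, -0.5) − 0.05·(-34, -15) = (0.7, 0.25)
(r₂, s₂) = (0.7, 0.25) − 0.05·(2.76, -2.4) = (0.562, 0.37)
h(0.562, 0.37) = 0.20650836168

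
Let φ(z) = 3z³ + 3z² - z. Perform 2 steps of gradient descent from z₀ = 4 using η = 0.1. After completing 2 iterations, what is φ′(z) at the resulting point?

φ′(z) = 9z² + 6z - 1
Step 1: φ′(4) = 167; z₁ = 4 − 0.1·167 = -12.7
Step 2: φ′(-12.7) = 1374.41; z₂ = -12.7 − 0.1·1374.41 = -150.141
φ′(z) at (-150.141) = 201979.032929

201979.032929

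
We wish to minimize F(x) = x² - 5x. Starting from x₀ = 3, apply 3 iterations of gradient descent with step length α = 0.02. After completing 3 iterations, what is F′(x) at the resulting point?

F′(x) = 2x - 5
Step 1: F′(3) = 1; x₁ = 3 − 0.02·1 = 2.98
Step 2: F′(2.98) = 0.96; x₂ = 2.98 − 0.02·0.96 = 2.9608
Step 3: F′(2.9608) = 0.9216; x₃ = 2.9608 − 0.02·0.9216 = 2.942368
F′(x) at (2.942368) = 0.884736

0.884736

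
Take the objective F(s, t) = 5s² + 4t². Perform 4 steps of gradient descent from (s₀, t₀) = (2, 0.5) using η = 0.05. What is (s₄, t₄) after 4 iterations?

∇F = (10s, 8t)
(s₁, t₁) = (2, 0.5) − 0.05·(20, 4) = (1, 0.3)
(s₂, t₂) = (1, 0.3) − 0.05·(10, 2.4) = (0.5, 0.18)
(s₃, t₃) = (0.5, 0.18) − 0.05·(5, 1.44) = (0.25, 0.108)
(s₄, t₄) = (0.25, 0.108) − 0.05·(2.5, 0.864) = (0.125, 0.0648)

(0.125, 0.0648)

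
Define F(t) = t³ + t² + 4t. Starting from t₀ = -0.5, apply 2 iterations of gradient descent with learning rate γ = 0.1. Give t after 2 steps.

F′(t) = 3t² + 2t + 4
t₁ = -0.5 − 0.1·3.75 = -0.875
t₂ = -0.875 − 0.1·4.546875 = -1.3296875

-1.3296875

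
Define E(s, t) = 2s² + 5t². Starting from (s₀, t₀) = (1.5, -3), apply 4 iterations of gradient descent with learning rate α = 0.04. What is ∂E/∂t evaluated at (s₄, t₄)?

∇E = (4s, 10t)
Step 1: at (1.5, -3), ∇E = (6, -30) → (1.5, -3) − 0.04·(6, -30) = (1.26, -1.8)
Step 2: at (1.26, -1.8), ∇E = (5.04, -18) → (1.26, -1.8) − 0.04·(5.04, -18) = (1.0584, -1.08)
Step 3: at (1.0584, -1.08), ∇E = (4.2336, -10.8) → (1.0584, -1.08) − 0.04·(4.2336, -10.8) = (0.889056, -0.648)
Step 4: at (0.889056, -0.648), ∇E = (3.556224, -6.48) → (0.889056, -0.648) − 0.04·(3.556224, -6.48) = (0.74680704, -0.3888)
∂E/∂t at (0.74680704, -0.3888) = -3.888

-3.888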